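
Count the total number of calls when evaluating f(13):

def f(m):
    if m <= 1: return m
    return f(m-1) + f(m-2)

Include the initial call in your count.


Let C(n) = total calls for f(n)
C(0) = 1, C(1) = 1
C(2) = 1 + C(1) + C(0) = 1 + 1 + 1 = 3
C(3) = 1 + C(2) + C(1) = 1 + 3 + 1 = 5
C(4) = 1 + C(3) + C(2) = 1 + 5 + 3 = 9
C(5) = 1 + C(4) + C(3) = 1 + 9 + 5 = 15
C(6) = 1 + C(5) + C(4) = 1 + 15 + 9 = 25
C(7) = 1 + C(6) + C(5) = 1 + 25 + 15 = 41
C(8) = 1 + C(7) + C(6) = 1 + 41 + 25 = 67
C(9) = 1 + C(8) + C(7) = 1 + 67 + 41 = 109
C(10) = 1 + C(9) + C(8) = 1 + 109 + 67 = 177
C(11) = 1 + C(10) + C(9) = 1 + 177 + 109 = 287
C(12) = 1 + C(11) + C(10) = 1 + 287 + 177 = 465
C(13) = 1 + C(12) + C(11) = 1 + 465 + 287 = 753

753


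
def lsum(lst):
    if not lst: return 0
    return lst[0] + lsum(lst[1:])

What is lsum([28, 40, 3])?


lsum([28, 40, 3]) = 28 + lsum([40, 3])
lsum([40, 3]) = 40 + lsum([3])
lsum([3]) = 3 + lsum([])
lsum([]) = 0  (base case)
Total: 28 + 40 + 3 + 0 = 71

71


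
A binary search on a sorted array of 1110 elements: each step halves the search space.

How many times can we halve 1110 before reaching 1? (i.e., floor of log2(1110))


1110 / 2 = 555
555 / 2 = 277
277 / 2 = 138
138 / 2 = 69
69 / 2 = 34
34 / 2 = 17
17 / 2 = 8
8 / 2 = 4
4 / 2 = 2
2 / 2 = 1
Reached 1 after 10 halvings

10


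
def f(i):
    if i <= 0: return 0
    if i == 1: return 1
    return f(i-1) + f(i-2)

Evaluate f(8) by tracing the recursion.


Computing f(8) bottom-up:
f(0) = 0
f(1) = 1
f(2) = f(1) + f(0) = 1 + 0 = 1
f(3) = f(2) + f(1) = 1 + 1 = 2
f(4) = f(3) + f(2) = 2 + 1 = 3
f(5) = f(4) + f(3) = 3 + 2 = 5
f(6) = f(5) + f(4) = 5 + 3 = 8
f(7) = f(6) + f(5) = 8 + 5 = 13
f(8) = f(7) + f(6) = 13 + 8 = 21

21


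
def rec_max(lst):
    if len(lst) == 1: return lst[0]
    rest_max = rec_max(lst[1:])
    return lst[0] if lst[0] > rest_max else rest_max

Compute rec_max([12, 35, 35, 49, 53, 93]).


rec_max([12, 35, 35, 49, 53, 93]): compare 12 with rec_max([35, 35, 49, 53, 93])
rec_max([35, 35, 49, 53, 93]): compare 35 with rec_max([35, 49, 53, 93])
rec_max([35, 49, 53, 93]): compare 35 with rec_max([49, 53, 93])
rec_max([49, 53, 93]): compare 49 with rec_max([53, 93])
rec_max([53, 93]): compare 53 with rec_max([93])
rec_max([93]) = 93  (base case)
Compare 53 with 93 -> 93
Compare 49 with 93 -> 93
Compare 35 with 93 -> 93
Compare 35 with 93 -> 93
Compare 12 with 93 -> 93

93


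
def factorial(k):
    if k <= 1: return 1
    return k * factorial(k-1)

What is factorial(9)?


factorial(9)
= 9 * factorial(8)
= 9 * 8 * factorial(7)
= 9 * 8 * 7 * factorial(6)
= 9 * 8 * 7 * 6 * factorial(5)
= 9 * 8 * 7 * 6 * 5 * factorial(4)
= 9 * 8 * 7 * 6 * 5 * 4 * factorial(3)
= 9 * 8 * 7 * 6 * 5 * 4 * 3 * factorial(2)
= 9 * 8 * 7 * 6 * 5 * 4 * 3 * 2 * factorial(1)
= 9 * 8 * 7 * 6 * 5 * 4 * 3 * 2 * 1
= 362880

362880


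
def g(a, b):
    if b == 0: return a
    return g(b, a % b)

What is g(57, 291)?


g(57, 291) = g(291, 57)
g(291, 57) = g(57, 6)
g(57, 6) = g(6, 3)
g(6, 3) = g(3, 0)
g(3, 0) = 3  (base case)

3


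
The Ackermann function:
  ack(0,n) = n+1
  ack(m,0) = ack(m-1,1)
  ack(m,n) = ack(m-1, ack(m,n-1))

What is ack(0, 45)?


ack(0, 45) = 46
Result: ack(0, 45) = 46

46


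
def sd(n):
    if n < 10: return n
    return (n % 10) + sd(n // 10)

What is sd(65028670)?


sd(65028670) = 0 + sd(6502867)
sd(6502867) = 7 + sd(650286)
sd(650286) = 6 + sd(65028)
sd(65028) = 8 + sd(6502)
sd(6502) = 2 + sd(650)
sd(650) = 0 + sd(65)
sd(65) = 5 + sd(6)
sd(6) = 6  (base case)
Total: 0 + 7 + 6 + 8 + 2 + 0 + 5 + 6 = 34

34


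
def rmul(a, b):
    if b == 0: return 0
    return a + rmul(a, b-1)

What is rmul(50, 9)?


rmul(50, 9) = 50 + rmul(50, 8)
rmul(50, 8) = 50 + rmul(50, 7)
rmul(50, 7) = 50 + rmul(50, 6)
rmul(50, 6) = 50 + rmul(50, 5)
rmul(50, 5) = 50 + rmul(50, 4)
rmul(50, 4) = 50 + rmul(50, 3)
rmul(50, 3) = 50 + rmul(50, 2)
rmul(50, 2) = 50 + rmul(50, 1)
rmul(50, 1) = 50 + rmul(50, 0)
rmul(50, 0) = 0  (base case)
Total: 50 + 50 + 50 + 50 + 50 + 50 + 50 + 50 + 50 + 0 = 450

450


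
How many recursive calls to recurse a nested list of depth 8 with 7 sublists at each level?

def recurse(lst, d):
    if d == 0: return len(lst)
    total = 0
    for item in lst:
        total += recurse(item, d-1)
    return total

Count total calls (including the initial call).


At depth 0 (root): 1 call
At depth 1: each of 1 parents calls recurse on 7 children = 7 calls
At depth 2: each of 7 parents calls recurse on 7 children = 49 calls
At depth 3: each of 49 parents calls recurse on 7 children = 343 calls
At depth 4: each of 343 parents calls recurse on 7 children = 2401 calls
At depth 5: each of 2401 parents calls recurse on 7 children = 16807 calls
At depth 6: each of 16807 parents calls recurse on 7 children = 117649 calls
At depth 7: each of 117649 parents calls recurse on 7 children = 823543 calls
At depth 8: each of 823543 parents calls recurse on 7 children = 5764801 calls
Total: 1 + 7 + 49 + 343 + 2401 + 16807 + 117649 + 823543 + 5764801 = 6725601

6725601


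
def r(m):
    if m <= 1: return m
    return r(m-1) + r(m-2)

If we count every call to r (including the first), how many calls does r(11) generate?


Let C(n) = total calls for r(n)
C(0) = 1, C(1) = 1
C(2) = 1 + C(1) + C(0) = 1 + 1 + 1 = 3
C(3) = 1 + C(2) + C(1) = 1 + 3 + 1 = 5
C(4) = 1 + C(3) + C(2) = 1 + 5 + 3 = 9
C(5) = 1 + C(4) + C(3) = 1 + 9 + 5 = 15
C(6) = 1 + C(5) + C(4) = 1 + 15 + 9 = 25
C(7) = 1 + C(6) + C(5) = 1 + 25 + 15 = 41
C(8) = 1 + C(7) + C(6) = 1 + 41 + 25 = 67
C(9) = 1 + C(8) + C(7) = 1 + 67 + 41 = 109
C(10) = 1 + C(9) + C(8) = 1 + 109 + 67 = 177
C(11) = 1 + C(10) + C(9) = 1 + 177 + 109 = 287

287


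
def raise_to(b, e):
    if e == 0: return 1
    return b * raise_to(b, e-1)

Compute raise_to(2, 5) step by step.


raise_to(2, 5)
= 2 * raise_to(2, 4)
= 2 * 2 * raise_to(2, 3)
= 2 * 2 * 2 * raise_to(2, 2)
= 2 * 2 * 2 * 2 * raise_to(2, 1)
= 2 * 2 * 2 * 2 * 2 * raise_to(2, 0)
= 2 * 2 * 2 * 2 * 2 * 1
= 32

32


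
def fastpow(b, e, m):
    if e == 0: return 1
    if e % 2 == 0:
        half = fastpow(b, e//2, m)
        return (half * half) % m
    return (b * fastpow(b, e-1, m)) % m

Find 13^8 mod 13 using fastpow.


fastpow(13, 8, 13): e is even, compute fastpow(13, 4, 13)
  fastpow(13, 4, 13): e is even, compute fastpow(13, 2, 13)
    fastpow(13, 2, 13): e is even, compute fastpow(13, 1, 13)
      fastpow(13, 1, 13): e is odd, compute fastpow(13, 0, 13)
        fastpow(13, 0, 13) = 1
      (13 * 1) % 13 = 0
    half=0, (0*0) % 13 = 0
  half=0, (0*0) % 13 = 0
half=0, (0*0) % 13 = 0

0


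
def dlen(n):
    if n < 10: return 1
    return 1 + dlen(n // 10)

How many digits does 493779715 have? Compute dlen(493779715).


dlen(493779715) = 1 + dlen(49377971)
dlen(49377971) = 1 + dlen(4937797)
dlen(4937797) = 1 + dlen(493779)
dlen(493779) = 1 + dlen(49377)
dlen(49377) = 1 + dlen(4937)
dlen(4937) = 1 + dlen(493)
dlen(493) = 1 + dlen(49)
dlen(49) = 1 + dlen(4)
dlen(4) = 1  (base case: 4 < 10)
Unwinding: 1 + 1 + 1 + 1 + 1 + 1 + 1 + 1 + 1 = 9

9


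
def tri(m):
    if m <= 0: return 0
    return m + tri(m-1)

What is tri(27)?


tri(27)
= 27 + 26 + 25 + 24 + 23 + 22 + 21 + 20 + 19 + 18 + 17 + 16 + 15 + 14 + 13 + 12 + 11 + 10 + 9 + 8 + 7 + 6 + 5 + 4 + 3 + 2 + 1 + tri(0)
= 27 + 26 + 25 + 24 + 23 + 22 + 21 + 20 + 19 + 18 + 17 + 16 + 15 + 14 + 13 + 12 + 11 + 10 + 9 + 8 + 7 + 6 + 5 + 4 + 3 + 2 + 1 + 0
= 378

378


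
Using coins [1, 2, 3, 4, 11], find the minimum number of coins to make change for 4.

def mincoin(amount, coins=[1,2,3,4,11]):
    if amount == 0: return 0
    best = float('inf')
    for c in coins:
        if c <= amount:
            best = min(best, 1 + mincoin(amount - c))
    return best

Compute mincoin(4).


Building up with DP:
mincoin(0) = 0
mincoin(1) = min(1+mincoin(0)=1+0=1) = 1
mincoin(2) = min(1+mincoin(1)=1+1=2, 1+mincoin(0)=1+0=1) = 1
mincoin(3) = min(1+mincoin(2)=1+1=2, 1+mincoin(1)=1+1=2, 1+mincoin(0)=1+0=1) = 1
mincoin(4) = min(1+mincoin(3)=1+1=2, 1+mincoin(2)=1+1=2, 1+mincoin(1)=1+1=2, 1+mincoin(0)=1+0=1) = 1

1


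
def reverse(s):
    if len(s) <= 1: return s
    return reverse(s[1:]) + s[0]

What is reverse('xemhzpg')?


reverse('xemhzpg') = reverse('emhzpg') + 'x'
reverse('emhzpg') = reverse('mhzpg') + 'e'
reverse('mhzpg') = reverse('hzpg') + 'm'
reverse('hzpg') = reverse('zpg') + 'h'
reverse('zpg') = reverse('pg') + 'z'
reverse('pg') = reverse('g') + 'p'
reverse('g') = 'g'  (base case)
Concatenating: 'g' + 'p' + 'z' + 'h' + 'm' + 'e' + 'x' = 'gpzhmex'

gpzhmex


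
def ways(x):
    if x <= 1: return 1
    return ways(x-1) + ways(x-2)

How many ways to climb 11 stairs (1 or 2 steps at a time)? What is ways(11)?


Building up from base cases:
ways(0) = 1
ways(1) = 1
ways(2) = ways(1) + ways(0) = 1 + 1 = 2
ways(3) = ways(2) + ways(1) = 2 + 1 = 3
ways(4) = ways(3) + ways(2) = 3 + 2 = 5
ways(5) = ways(4) + ways(3) = 5 + 3 = 8
ways(6) = ways(5) + ways(4) = 8 + 5 = 13
ways(7) = ways(6) + ways(5) = 13 + 8 = 21
ways(8) = ways(7) + ways(6) = 21 + 13 = 34
ways(9) = ways(8) + ways(7) = 34 + 21 = 55
ways(10) = ways(9) + ways(8) = 55 + 34 = 89
ways(11) = ways(10) + ways(9) = 89 + 55 = 144

144


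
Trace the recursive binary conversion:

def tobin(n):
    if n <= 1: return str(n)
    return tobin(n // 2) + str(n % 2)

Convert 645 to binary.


tobin(645) = tobin(322) + '1'
tobin(322) = tobin(161) + '0'
tobin(161) = tobin(80) + '1'
tobin(80) = tobin(40) + '0'
tobin(40) = tobin(20) + '0'
tobin(20) = tobin(10) + '0'
tobin(10) = tobin(5) + '0'
tobin(5) = tobin(2) + '1'
tobin(2) = tobin(1) + '0'
tobin(1) = '1'  (base case)
Concatenating: '1' + '0' + '1' + '0' + '0' + '0' + '0' + '1' + '0' + '1' = '1010000101'

1010000101


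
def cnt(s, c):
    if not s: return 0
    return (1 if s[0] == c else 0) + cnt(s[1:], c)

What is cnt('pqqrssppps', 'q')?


s[0]='p' != 'q' -> 0
s[0]='q' == 'q' -> 1
s[0]='q' == 'q' -> 1
s[0]='r' != 'q' -> 0
s[0]='s' != 'q' -> 0
s[0]='s' != 'q' -> 0
s[0]='p' != 'q' -> 0
s[0]='p' != 'q' -> 0
s[0]='p' != 'q' -> 0
s[0]='s' != 'q' -> 0
Sum: 0 + 1 + 1 + 0 + 0 + 0 + 0 + 0 + 0 + 0 = 2

2


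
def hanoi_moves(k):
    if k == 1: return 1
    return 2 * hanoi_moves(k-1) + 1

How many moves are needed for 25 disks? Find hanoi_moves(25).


hanoi_moves(25) = 2 * hanoi_moves(24) + 1
hanoi_moves(24) = 2 * hanoi_moves(23) + 1
hanoi_moves(23) = 2 * hanoi_moves(22) + 1
hanoi_moves(22) = 2 * hanoi_moves(21) + 1
hanoi_moves(21) = 2 * hanoi_moves(20) + 1
hanoi_moves(20) = 2 * hanoi_moves(19) + 1
hanoi_moves(19) = 2 * hanoi_moves(18) + 1
hanoi_moves(18) = 2 * hanoi_moves(17) + 1
hanoi_moves(17) = 2 * hanoi_moves(16) + 1
hanoi_moves(16) = 2 * hanoi_moves(15) + 1
hanoi_moves(15) = 2 * hanoi_moves(14) + 1
hanoi_moves(14) = 2 * hanoi_moves(13) + 1
hanoi_moves(13) = 2 * hanoi_moves(12) + 1
hanoi_moves(12) = 2 * hanoi_moves(11) + 1
hanoi_moves(11) = 2 * hanoi_moves(10) + 1
hanoi_moves(10) = 2 * hanoi_moves(9) + 1
hanoi_moves(9) = 2 * hanoi_moves(8) + 1
hanoi_moves(8) = 2 * hanoi_moves(7) + 1
hanoi_moves(7) = 2 * hanoi_moves(6) + 1
hanoi_moves(6) = 2 * hanoi_moves(5) + 1
hanoi_moves(5) = 2 * hanoi_moves(4) + 1
hanoi_moves(4) = 2 * hanoi_moves(3) + 1
hanoi_moves(3) = 2 * hanoi_moves(2) + 1
hanoi_moves(2) = 2 * hanoi_moves(1) + 1
hanoi_moves(1) = 1  (base case)
hanoi_moves(2) = 2 * 1 + 1 = 3
hanoi_moves(3) = 2 * 3 + 1 = 7
hanoi_moves(4) = 2 * 7 + 1 = 15
hanoi_moves(5) = 2 * 15 + 1 = 31
hanoi_moves(6) = 2 * 31 + 1 = 63
hanoi_moves(7) = 2 * 63 + 1 = 127
hanoi_moves(8) = 2 * 127 + 1 = 255
hanoi_moves(9) = 2 * 255 + 1 = 511
hanoi_moves(10) = 2 * 511 + 1 = 1023
hanoi_moves(11) = 2 * 1023 + 1 = 2047
hanoi_moves(12) = 2 * 2047 + 1 = 4095
hanoi_moves(13) = 2 * 4095 + 1 = 8191
hanoi_moves(14) = 2 * 8191 + 1 = 16383
hanoi_moves(15) = 2 * 16383 + 1 = 32767
hanoi_moves(16) = 2 * 32767 + 1 = 65535
hanoi_moves(17) = 2 * 65535 + 1 = 131071
hanoi_moves(18) = 2 * 131071 + 1 = 262143
hanoi_moves(19) = 2 * 262143 + 1 = 524287
hanoi_moves(20) = 2 * 524287 + 1 = 1048575
hanoi_moves(21) = 2 * 1048575 + 1 = 2097151
hanoi_moves(22) = 2 * 2097151 + 1 = 4194303
hanoi_moves(23) = 2 * 4194303 + 1 = 8388607
hanoi_moves(24) = 2 * 8388607 + 1 = 16777215
hanoi_moves(25) = 2 * 16777215 + 1 = 33554431

33554431


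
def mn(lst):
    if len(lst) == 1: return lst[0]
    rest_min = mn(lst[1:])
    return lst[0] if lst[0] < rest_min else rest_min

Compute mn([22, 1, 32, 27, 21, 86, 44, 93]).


mn([22, 1, 32, 27, 21, 86, 44, 93]): compare 22 with mn([1, 32, 27, 21, 86, 44, 93])
mn([1, 32, 27, 21, 86, 44, 93]): compare 1 with mn([32, 27, 21, 86, 44, 93])
mn([32, 27, 21, 86, 44, 93]): compare 32 with mn([27, 21, 86, 44, 93])
mn([27, 21, 86, 44, 93]): compare 27 with mn([21, 86, 44, 93])
mn([21, 86, 44, 93]): compare 21 with mn([86, 44, 93])
mn([86, 44, 93]): compare 86 with mn([44, 93])
mn([44, 93]): compare 44 with mn([93])
mn([93]) = 93  (base case)
Compare 44 with 93 -> 44
Compare 86 with 44 -> 44
Compare 21 with 44 -> 21
Compare 27 with 21 -> 21
Compare 32 with 21 -> 21
Compare 1 with 21 -> 1
Compare 22 with 1 -> 1

1


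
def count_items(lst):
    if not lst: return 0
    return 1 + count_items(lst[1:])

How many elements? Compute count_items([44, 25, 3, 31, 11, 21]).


count_items([44, 25, 3, 31, 11, 21]) = 1 + count_items([25, 3, 31, 11, 21])
count_items([25, 3, 31, 11, 21]) = 1 + count_items([3, 31, 11, 21])
count_items([3, 31, 11, 21]) = 1 + count_items([31, 11, 21])
count_items([31, 11, 21]) = 1 + count_items([11, 21])
count_items([11, 21]) = 1 + count_items([21])
count_items([21]) = 1 + count_items([])
count_items([]) = 0  (base case)
Unwinding: 1 + 1 + 1 + 1 + 1 + 1 + 0 = 6

6


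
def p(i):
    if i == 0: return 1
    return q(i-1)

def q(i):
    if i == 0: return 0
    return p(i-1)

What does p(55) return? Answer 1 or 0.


p(55) = q(54)
q(54) = p(53)
p(53) = q(52)
q(52) = p(51)
p(51) = q(50)
q(50) = p(49)
p(49) = q(48)
q(48) = p(47)
p(47) = q(46)
q(46) = p(45)
p(45) = q(44)
q(44) = p(43)
p(43) = q(42)
q(42) = p(41)
p(41) = q(40)
q(40) = p(39)
p(39) = q(38)
q(38) = p(37)
p(37) = q(36)
q(36) = p(35)
p(35) = q(34)
q(34) = p(33)
p(33) = q(32)
q(32) = p(31)
p(31) = q(30)
q(30) = p(29)
p(29) = q(28)
q(28) = p(27)
p(27) = q(26)
q(26) = p(25)
p(25) = q(24)
q(24) = p(23)
p(23) = q(22)
q(22) = p(21)
p(21) = q(20)
q(20) = p(19)
p(19) = q(18)
q(18) = p(17)
p(17) = q(16)
q(16) = p(15)
p(15) = q(14)
q(14) = p(13)
p(13) = q(12)
q(12) = p(11)
p(11) = q(10)
q(10) = p(9)
p(9) = q(8)
q(8) = p(7)
p(7) = q(6)
q(6) = p(5)
p(5) = q(4)
q(4) = p(3)
p(3) = q(2)
q(2) = p(1)
p(1) = q(0)
q(0) = 0  (base case)
Result: 0

0


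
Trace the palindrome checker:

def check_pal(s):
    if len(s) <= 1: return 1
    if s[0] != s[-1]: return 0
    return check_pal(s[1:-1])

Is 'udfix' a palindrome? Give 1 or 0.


check_pal('udfix'): s[0]='u' != s[-1]='x' -> return 0
Result: 0 (not a palindrome)

0


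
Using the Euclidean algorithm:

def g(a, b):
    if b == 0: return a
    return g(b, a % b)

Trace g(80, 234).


g(80, 234) = g(234, 80)
g(234, 80) = g(80, 74)
g(80, 74) = g(74, 6)
g(74, 6) = g(6, 2)
g(6, 2) = g(2, 0)
g(2, 0) = 2  (base case)

2


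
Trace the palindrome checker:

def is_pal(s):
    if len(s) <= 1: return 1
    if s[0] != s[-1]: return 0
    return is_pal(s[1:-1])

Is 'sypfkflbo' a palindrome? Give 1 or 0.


is_pal('sypfkflbo'): s[0]='s' != s[-1]='o' -> return 0
Result: 0 (not a palindrome)

0


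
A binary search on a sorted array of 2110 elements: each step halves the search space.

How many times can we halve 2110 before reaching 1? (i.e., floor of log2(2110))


2110 / 2 = 1055
1055 / 2 = 527
527 / 2 = 263
263 / 2 = 131
131 / 2 = 65
65 / 2 = 32
32 / 2 = 16
16 / 2 = 8
8 / 2 = 4
4 / 2 = 2
2 / 2 = 1
Reached 1 after 11 halvings

11


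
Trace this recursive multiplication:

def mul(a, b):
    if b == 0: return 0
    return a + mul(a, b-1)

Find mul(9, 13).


mul(9, 13) = 9 + mul(9, 12)
mul(9, 12) = 9 + mul(9, 11)
mul(9, 11) = 9 + mul(9, 10)
mul(9, 10) = 9 + mul(9, 9)
mul(9, 9) = 9 + mul(9, 8)
mul(9, 8) = 9 + mul(9, 7)
mul(9, 7) = 9 + mul(9, 6)
mul(9, 6) = 9 + mul(9, 5)
mul(9, 5) = 9 + mul(9, 4)
mul(9, 4) = 9 + mul(9, 3)
mul(9, 3) = 9 + mul(9, 2)
mul(9, 2) = 9 + mul(9, 1)
mul(9, 1) = 9 + mul(9, 0)
mul(9, 0) = 0  (base case)
Total: 9 + 9 + 9 + 9 + 9 + 9 + 9 + 9 + 9 + 9 + 9 + 9 + 9 + 0 = 117

117


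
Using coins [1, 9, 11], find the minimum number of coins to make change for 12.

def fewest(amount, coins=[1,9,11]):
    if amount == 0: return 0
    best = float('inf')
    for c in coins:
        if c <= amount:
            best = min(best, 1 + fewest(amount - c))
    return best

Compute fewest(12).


Building up with DP:
fewest(0) = 0
fewest(1) = min(1+fewest(0)=1+0=1) = 1
fewest(2) = min(1+fewest(1)=1+1=2) = 2
fewest(3) = min(1+fewest(2)=1+2=3) = 3
fewest(4) = min(1+fewest(3)=1+3=4) = 4
fewest(5) = min(1+fewest(4)=1+4=5) = 5
fewest(6) = min(1+fewest(5)=1+5=6) = 6
fewest(7) = min(1+fewest(6)=1+6=7) = 7
fewest(8) = min(1+fewest(7)=1+7=8) = 8
fewest(9) = min(1+fewest(8)=1+8=9, 1+fewest(0)=1+0=1) = 1
fewest(10) = min(1+fewest(9)=1+1=2, 1+fewest(1)=1+1=2) = 2
fewest(11) = min(1+fewest(10)=1+2=3, 1+fewest(2)=1+2=3, 1+fewest(0)=1+0=1) = 1
fewest(12) = min(1+fewest(11)=1+1=2, 1+fewest(3)=1+3=4, 1+fewest(1)=1+1=2) = 2

2


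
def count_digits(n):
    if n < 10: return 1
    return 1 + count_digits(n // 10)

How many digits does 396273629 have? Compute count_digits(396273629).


count_digits(396273629) = 1 + count_digits(39627362)
count_digits(39627362) = 1 + count_digits(3962736)
count_digits(3962736) = 1 + count_digits(396273)
count_digits(396273) = 1 + count_digits(39627)
count_digits(39627) = 1 + count_digits(3962)
count_digits(3962) = 1 + count_digits(396)
count_digits(396) = 1 + count_digits(39)
count_digits(39) = 1 + count_digits(3)
count_digits(3) = 1  (base case: 3 < 10)
Unwinding: 1 + 1 + 1 + 1 + 1 + 1 + 1 + 1 + 1 = 9

9


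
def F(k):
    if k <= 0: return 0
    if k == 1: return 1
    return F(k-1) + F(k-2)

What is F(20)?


Computing F(20) bottom-up:
F(0) = 0
F(1) = 1
F(2) = F(1) + F(0) = 1 + 0 = 1
F(3) = F(2) + F(1) = 1 + 1 = 2
F(4) = F(3) + F(2) = 2 + 1 = 3
F(5) = F(4) + F(3) = 3 + 2 = 5
F(6) = F(5) + F(4) = 5 + 3 = 8
F(7) = F(6) + F(5) = 8 + 5 = 13
F(8) = F(7) + F(6) = 13 + 8 = 21
F(9) = F(8) + F(7) = 21 + 13 = 34
F(10) = F(9) + F(8) = 34 + 21 = 55
F(11) = F(10) + F(9) = 55 + 34 = 89
F(12) = F(11) + F(10) = 89 + 55 = 144
F(13) = F(12) + F(11) = 144 + 89 = 233
F(14) = F(13) + F(12) = 233 + 144 = 377
F(15) = F(14) + F(13) = 377 + 233 = 610
F(16) = F(15) + F(14) = 610 + 377 = 987
F(17) = F(16) + F(15) = 987 + 610 = 1597
F(18) = F(17) + F(16) = 1597 + 987 = 2584
F(19) = F(18) + F(17) = 2584 + 1597 = 4181
F(20) = F(19) + F(18) = 4181 + 2584 = 6765

6765


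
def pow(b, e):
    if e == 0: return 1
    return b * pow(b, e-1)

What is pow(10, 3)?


pow(10, 3)
= 10 * pow(10, 2)
= 10 * 10 * pow(10, 1)
= 10 * 10 * 10 * pow(10, 0)
= 10 * 10 * 10 * 1
= 1000

1000


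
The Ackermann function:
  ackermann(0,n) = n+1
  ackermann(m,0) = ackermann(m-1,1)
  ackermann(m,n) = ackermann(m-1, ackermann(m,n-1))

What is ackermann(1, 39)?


ackermann(1, 39) = ackermann(0, ackermann(1, 38))
  ackermann(1, 38) = ackermann(0, ackermann(1, 37))
    ackermann(1, 37) = ackermann(0, ackermann(1, 36))
      ackermann(1, 36) = ackermann(0, ackermann(1, 35))
        ackermann(1, 35) = ackermann(0, ackermann(1, 34))
          ackermann(1, 34) = ackermann(0, ackermann(1, 33))
          ackermann(1, 33) = ackermann(0, ackermann(1, 32))
          ackermann(1, 32) = ackermann(0, ackermann(1, 31))
          ackermann(1, 31) = ackermann(0, ackermann(1, 30))
          ackermann(1, 30) = ackermann(0, ackermann(1, 29))
          ackermann(1, 29) = ackermann(0, ackermann(1, 28))
          ackermann(1, 28) = ackermann(0, ackermann(1, 27))
          ackermann(1, 27) = ackermann(0, ackermann(1, 26))
          ackermann(1, 26) = ackermann(0, ackermann(1, 25))
          ackermann(1, 25) = ackermann(0, ackermann(1, 24))
          ackermann(1, 24) = ackermann(0, ackermann(1, 23))
          ackermann(1, 23) = ackermann(0, ackermann(1, 22))
          ackermann(1, 22) = ackermann(0, ackermann(1, 21))
          ackermann(1, 21) = ackermann(0, ackermann(1, 20))
          ackermann(1, 20) = ackermann(0, ackermann(1, 19))
          ackermann(1, 19) = ackermann(0, ackermann(1, 18))
          ackermann(1, 18) = ackermann(0, ackermann(1, 17))
          ackermann(1, 17) = ackermann(0, ackermann(1, 16))
          ackermann(1, 16) = ackermann(0, ackermann(1, 15))
          ackermann(1, 15) = ackermann(0, ackermann(1, 14))
... (trace truncated)
Result: ackermann(1, 39) = 41

41


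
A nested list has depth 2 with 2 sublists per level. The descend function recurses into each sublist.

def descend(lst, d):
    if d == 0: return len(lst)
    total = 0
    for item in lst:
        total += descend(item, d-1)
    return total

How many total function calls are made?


At depth 0 (root): 1 call
At depth 1: each of 1 parents calls descend on 2 children = 2 calls
At depth 2: each of 2 parents calls descend on 2 children = 4 calls
Total: 1 + 2 + 4 = 7

7


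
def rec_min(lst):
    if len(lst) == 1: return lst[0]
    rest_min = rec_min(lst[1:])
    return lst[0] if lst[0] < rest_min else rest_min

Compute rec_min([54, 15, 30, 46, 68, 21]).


rec_min([54, 15, 30, 46, 68, 21]): compare 54 with rec_min([15, 30, 46, 68, 21])
rec_min([15, 30, 46, 68, 21]): compare 15 with rec_min([30, 46, 68, 21])
rec_min([30, 46, 68, 21]): compare 30 with rec_min([46, 68, 21])
rec_min([46, 68, 21]): compare 46 with rec_min([68, 21])
rec_min([68, 21]): compare 68 with rec_min([21])
rec_min([21]) = 21  (base case)
Compare 68 with 21 -> 21
Compare 46 with 21 -> 21
Compare 30 with 21 -> 21
Compare 15 with 21 -> 15
Compare 54 with 15 -> 15

15


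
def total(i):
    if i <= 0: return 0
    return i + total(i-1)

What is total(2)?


total(2)
= 2 + 1 + total(0)
= 2 + 1 + 0
= 3

3


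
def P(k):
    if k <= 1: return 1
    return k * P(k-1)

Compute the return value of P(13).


P(13)
= 13 * P(12)
= 13 * 12 * P(11)
= 13 * 12 * 11 * P(10)
= 13 * 12 * 11 * 10 * P(9)
= 13 * 12 * 11 * 10 * 9 * P(8)
= 13 * 12 * 11 * 10 * 9 * 8 * P(7)
= 13 * 12 * 11 * 10 * 9 * 8 * 7 * P(6)
= 13 * 12 * 11 * 10 * 9 * 8 * 7 * 6 * P(5)
= 13 * 12 * 11 * 10 * 9 * 8 * 7 * 6 * 5 * P(4)
= 13 * 12 * 11 * 10 * 9 * 8 * 7 * 6 * 5 * 4 * P(3)
= 13 * 12 * 11 * 10 * 9 * 8 * 7 * 6 * 5 * 4 * 3 * P(2)
= 13 * 12 * 11 * 10 * 9 * 8 * 7 * 6 * 5 * 4 * 3 * 2 * P(1)
= 13 * 12 * 11 * 10 * 9 * 8 * 7 * 6 * 5 * 4 * 3 * 2 * 1
= 6227020800

6227020800


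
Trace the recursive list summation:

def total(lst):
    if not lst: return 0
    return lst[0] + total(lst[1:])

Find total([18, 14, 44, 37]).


total([18, 14, 44, 37]) = 18 + total([14, 44, 37])
total([14, 44, 37]) = 14 + total([44, 37])
total([44, 37]) = 44 + total([37])
total([37]) = 37 + total([])
total([]) = 0  (base case)
Total: 18 + 14 + 44 + 37 + 0 = 113

113


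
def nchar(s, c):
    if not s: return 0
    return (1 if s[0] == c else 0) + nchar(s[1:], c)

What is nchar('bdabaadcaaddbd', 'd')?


s[0]='b' != 'd' -> 0
s[0]='d' == 'd' -> 1
s[0]='a' != 'd' -> 0
s[0]='b' != 'd' -> 0
s[0]='a' != 'd' -> 0
s[0]='a' != 'd' -> 0
s[0]='d' == 'd' -> 1
s[0]='c' != 'd' -> 0
s[0]='a' != 'd' -> 0
s[0]='a' != 'd' -> 0
s[0]='d' == 'd' -> 1
s[0]='d' == 'd' -> 1
s[0]='b' != 'd' -> 0
s[0]='d' == 'd' -> 1
Sum: 0 + 1 + 0 + 0 + 0 + 0 + 1 + 0 + 0 + 0 + 1 + 1 + 0 + 1 = 5

5


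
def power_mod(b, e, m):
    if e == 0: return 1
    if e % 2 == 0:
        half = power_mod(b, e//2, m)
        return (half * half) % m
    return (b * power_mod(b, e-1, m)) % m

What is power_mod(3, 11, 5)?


power_mod(3, 11, 5): e is odd, compute power_mod(3, 10, 5)
  power_mod(3, 10, 5): e is even, compute power_mod(3, 5, 5)
    power_mod(3, 5, 5): e is odd, compute power_mod(3, 4, 5)
      power_mod(3, 4, 5): e is even, compute power_mod(3, 2, 5)
        power_mod(3, 2, 5): e is even, compute power_mod(3, 1, 5)
          power_mod(3, 1, 5): e is odd, compute power_mod(3, 0, 5)
          power_mod(3, 0, 5) = 1
          (3 * 1) % 5 = 3
        half=3, (3*3) % 5 = 4
      half=4, (4*4) % 5 = 1
    (3 * 1) % 5 = 3
  half=3, (3*3) % 5 = 4
(3 * 4) % 5 = 2

2


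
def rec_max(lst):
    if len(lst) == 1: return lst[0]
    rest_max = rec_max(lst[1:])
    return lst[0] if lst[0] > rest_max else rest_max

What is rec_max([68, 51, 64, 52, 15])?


rec_max([68, 51, 64, 52, 15]): compare 68 with rec_max([51, 64, 52, 15])
rec_max([51, 64, 52, 15]): compare 51 with rec_max([64, 52, 15])
rec_max([64, 52, 15]): compare 64 with rec_max([52, 15])
rec_max([52, 15]): compare 52 with rec_max([15])
rec_max([15]) = 15  (base case)
Compare 52 with 15 -> 52
Compare 64 with 52 -> 64
Compare 51 with 64 -> 64
Compare 68 with 64 -> 68

68


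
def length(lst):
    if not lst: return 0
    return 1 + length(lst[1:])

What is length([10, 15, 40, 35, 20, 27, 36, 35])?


length([10, 15, 40, 35, 20, 27, 36, 35]) = 1 + length([15, 40, 35, 20, 27, 36, 35])
length([15, 40, 35, 20, 27, 36, 35]) = 1 + length([40, 35, 20, 27, 36, 35])
length([40, 35, 20, 27, 36, 35]) = 1 + length([35, 20, 27, 36, 35])
length([35, 20, 27, 36, 35]) = 1 + length([20, 27, 36, 35])
length([20, 27, 36, 35]) = 1 + length([27, 36, 35])
length([27, 36, 35]) = 1 + length([36, 35])
length([36, 35]) = 1 + length([35])
length([35]) = 1 + length([])
length([]) = 0  (base case)
Unwinding: 1 + 1 + 1 + 1 + 1 + 1 + 1 + 1 + 0 = 8

8


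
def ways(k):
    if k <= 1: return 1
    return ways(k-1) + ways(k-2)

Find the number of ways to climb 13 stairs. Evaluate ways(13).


Building up from base cases:
ways(0) = 1
ways(1) = 1
ways(2) = ways(1) + ways(0) = 1 + 1 = 2
ways(3) = ways(2) + ways(1) = 2 + 1 = 3
ways(4) = ways(3) + ways(2) = 3 + 2 = 5
ways(5) = ways(4) + ways(3) = 5 + 3 = 8
ways(6) = ways(5) + ways(4) = 8 + 5 = 13
ways(7) = ways(6) + ways(5) = 13 + 8 = 21
ways(8) = ways(7) + ways(6) = 21 + 13 = 34
ways(9) = ways(8) + ways(7) = 34 + 21 = 55
ways(10) = ways(9) + ways(8) = 55 + 34 = 89
ways(11) = ways(10) + ways(9) = 89 + 55 = 144
ways(12) = ways(11) + ways(10) = 144 + 89 = 233
ways(13) = ways(12) + ways(11) = 233 + 144 = 377

377


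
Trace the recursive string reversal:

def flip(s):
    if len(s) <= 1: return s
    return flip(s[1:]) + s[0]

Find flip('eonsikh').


flip('eonsikh') = flip('onsikh') + 'e'
flip('onsikh') = flip('nsikh') + 'o'
flip('nsikh') = flip('sikh') + 'n'
flip('sikh') = flip('ikh') + 's'
flip('ikh') = flip('kh') + 'i'
flip('kh') = flip('h') + 'k'
flip('h') = 'h'  (base case)
Concatenating: 'h' + 'k' + 'i' + 's' + 'n' + 'o' + 'e' = 'hkisnoe'

hkisnoe


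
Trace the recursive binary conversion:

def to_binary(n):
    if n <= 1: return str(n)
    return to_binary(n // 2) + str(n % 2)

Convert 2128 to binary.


to_binary(2128) = to_binary(1064) + '0'
to_binary(1064) = to_binary(532) + '0'
to_binary(532) = to_binary(266) + '0'
to_binary(266) = to_binary(133) + '0'
to_binary(133) = to_binary(66) + '1'
to_binary(66) = to_binary(33) + '0'
to_binary(33) = to_binary(16) + '1'
to_binary(16) = to_binary(8) + '0'
to_binary(8) = to_binary(4) + '0'
to_binary(4) = to_binary(2) + '0'
to_binary(2) = to_binary(1) + '0'
to_binary(1) = '1'  (base case)
Concatenating: '1' + '0' + '0' + '0' + '0' + '1' + '0' + '1' + '0' + '0' + '0' + '0' = '100001010000'

100001010000


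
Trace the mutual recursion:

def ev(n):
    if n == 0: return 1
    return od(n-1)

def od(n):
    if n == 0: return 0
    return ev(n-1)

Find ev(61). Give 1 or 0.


ev(61) = od(60)
od(60) = ev(59)
ev(59) = od(58)
od(58) = ev(57)
ev(57) = od(56)
od(56) = ev(55)
ev(55) = od(54)
od(54) = ev(53)
ev(53) = od(52)
od(52) = ev(51)
ev(51) = od(50)
od(50) = ev(49)
ev(49) = od(48)
od(48) = ev(47)
ev(47) = od(46)
od(46) = ev(45)
ev(45) = od(44)
od(44) = ev(43)
ev(43) = od(42)
od(42) = ev(41)
ev(41) = od(40)
od(40) = ev(39)
ev(39) = od(38)
od(38) = ev(37)
ev(37) = od(36)
od(36) = ev(35)
ev(35) = od(34)
od(34) = ev(33)
ev(33) = od(32)
od(32) = ev(31)
ev(31) = od(30)
od(30) = ev(29)
ev(29) = od(28)
od(28) = ev(27)
ev(27) = od(26)
od(26) = ev(25)
ev(25) = od(24)
od(24) = ev(23)
ev(23) = od(22)
od(22) = ev(21)
ev(21) = od(20)
od(20) = ev(19)
ev(19) = od(18)
od(18) = ev(17)
ev(17) = od(16)
od(16) = ev(15)
ev(15) = od(14)
od(14) = ev(13)
ev(13) = od(12)
od(12) = ev(11)
ev(11) = od(10)
od(10) = ev(9)
ev(9) = od(8)
od(8) = ev(7)
ev(7) = od(6)
od(6) = ev(5)
ev(5) = od(4)
od(4) = ev(3)
ev(3) = od(2)
od(2) = ev(1)
ev(1) = od(0)
od(0) = 0  (base case)
Result: 0

0


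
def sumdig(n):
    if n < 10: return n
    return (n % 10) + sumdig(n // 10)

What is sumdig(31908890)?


sumdig(31908890) = 0 + sumdig(3190889)
sumdig(3190889) = 9 + sumdig(319088)
sumdig(319088) = 8 + sumdig(31908)
sumdig(31908) = 8 + sumdig(3190)
sumdig(3190) = 0 + sumdig(319)
sumdig(319) = 9 + sumdig(31)
sumdig(31) = 1 + sumdig(3)
sumdig(3) = 3  (base case)
Total: 0 + 9 + 8 + 8 + 0 + 9 + 1 + 3 = 38

38


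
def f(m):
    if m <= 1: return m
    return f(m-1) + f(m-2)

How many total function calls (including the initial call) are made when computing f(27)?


Let C(n) = total calls for f(n)
C(0) = 1, C(1) = 1
C(2) = 1 + C(1) + C(0) = 1 + 1 + 1 = 3
C(3) = 1 + C(2) + C(1) = 1 + 3 + 1 = 5
C(4) = 1 + C(3) + C(2) = 1 + 5 + 3 = 9
C(5) = 1 + C(4) + C(3) = 1 + 9 + 5 = 15
C(6) = 1 + C(5) + C(4) = 1 + 15 + 9 = 25
C(7) = 1 + C(6) + C(5) = 1 + 25 + 15 = 41
C(8) = 1 + C(7) + C(6) = 1 + 41 + 25 = 67
C(9) = 1 + C(8) + C(7) = 1 + 67 + 41 = 109
C(10) = 1 + C(9) + C(8) = 1 + 109 + 67 = 177
C(11) = 1 + C(10) + C(9) = 1 + 177 + 109 = 287
C(12) = 1 + C(11) + C(10) = 1 + 287 + 177 = 465
C(13) = 1 + C(12) + C(11) = 1 + 465 + 287 = 753
C(14) = 1 + C(13) + C(12) = 1 + 753 + 465 = 1219
C(15) = 1 + C(14) + C(13) = 1 + 1219 + 753 = 1973
C(16) = 1 + C(15) + C(14) = 1 + 1973 + 1219 = 3193
C(17) = 1 + C(16) + C(15) = 1 + 3193 + 1973 = 5167
C(18) = 1 + C(17) + C(16) = 1 + 5167 + 3193 = 8361
C(19) = 1 + C(18) + C(17) = 1 + 8361 + 5167 = 13529
C(20) = 1 + C(19) + C(18) = 1 + 13529 + 8361 = 21891
C(21) = 1 + C(20) + C(19) = 1 + 21891 + 13529 = 35421
C(22) = 1 + C(21) + C(20) = 1 + 35421 + 21891 = 57313
C(23) = 1 + C(22) + C(21) = 1 + 57313 + 35421 = 92735
C(24) = 1 + C(23) + C(22) = 1 + 92735 + 57313 = 150049
C(25) = 1 + C(24) + C(23) = 1 + 150049 + 92735 = 242785
C(26) = 1 + C(25) + C(24) = 1 + 242785 + 150049 = 392835
C(27) = 1 + C(26) + C(25) = 1 + 392835 + 242785 = 635621

635621


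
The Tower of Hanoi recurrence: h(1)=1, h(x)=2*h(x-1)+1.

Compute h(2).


h(2) = 2 * h(1) + 1
h(1) = 1  (base case)
h(2) = 2 * 1 + 1 = 3

3


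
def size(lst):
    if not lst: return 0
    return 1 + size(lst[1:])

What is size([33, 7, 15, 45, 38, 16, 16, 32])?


size([33, 7, 15, 45, 38, 16, 16, 32]) = 1 + size([7, 15, 45, 38, 16, 16, 32])
size([7, 15, 45, 38, 16, 16, 32]) = 1 + size([15, 45, 38, 16, 16, 32])
size([15, 45, 38, 16, 16, 32]) = 1 + size([45, 38, 16, 16, 32])
size([45, 38, 16, 16, 32]) = 1 + size([38, 16, 16, 32])
size([38, 16, 16, 32]) = 1 + size([16, 16, 32])
size([16, 16, 32]) = 1 + size([16, 32])
size([16, 32]) = 1 + size([32])
size([32]) = 1 + size([])
size([]) = 0  (base case)
Unwinding: 1 + 1 + 1 + 1 + 1 + 1 + 1 + 1 + 0 = 8

8


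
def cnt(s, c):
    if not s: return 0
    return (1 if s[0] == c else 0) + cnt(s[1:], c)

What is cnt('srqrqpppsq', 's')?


s[0]='s' == 's' -> 1
s[0]='r' != 's' -> 0
s[0]='q' != 's' -> 0
s[0]='r' != 's' -> 0
s[0]='q' != 's' -> 0
s[0]='p' != 's' -> 0
s[0]='p' != 's' -> 0
s[0]='p' != 's' -> 0
s[0]='s' == 's' -> 1
s[0]='q' != 's' -> 0
Sum: 1 + 0 + 0 + 0 + 0 + 0 + 0 + 0 + 1 + 0 = 2

2


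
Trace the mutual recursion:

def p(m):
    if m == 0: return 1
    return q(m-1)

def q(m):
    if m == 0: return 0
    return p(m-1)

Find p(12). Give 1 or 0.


p(12) = q(11)
q(11) = p(10)
p(10) = q(9)
q(9) = p(8)
p(8) = q(7)
q(7) = p(6)
p(6) = q(5)
q(5) = p(4)
p(4) = q(3)
q(3) = p(2)
p(2) = q(1)
q(1) = p(0)
p(0) = 1  (base case)
Result: 1

1


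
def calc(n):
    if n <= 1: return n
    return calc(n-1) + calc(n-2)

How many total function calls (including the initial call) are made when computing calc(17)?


Let C(n) = total calls for calc(n)
C(0) = 1, C(1) = 1
C(2) = 1 + C(1) + C(0) = 1 + 1 + 1 = 3
C(3) = 1 + C(2) + C(1) = 1 + 3 + 1 = 5
C(4) = 1 + C(3) + C(2) = 1 + 5 + 3 = 9
C(5) = 1 + C(4) + C(3) = 1 + 9 + 5 = 15
C(6) = 1 + C(5) + C(4) = 1 + 15 + 9 = 25
C(7) = 1 + C(6) + C(5) = 1 + 25 + 15 = 41
C(8) = 1 + C(7) + C(6) = 1 + 41 + 25 = 67
C(9) = 1 + C(8) + C(7) = 1 + 67 + 41 = 109
C(10) = 1 + C(9) + C(8) = 1 + 109 + 67 = 177
C(11) = 1 + C(10) + C(9) = 1 + 177 + 109 = 287
C(12) = 1 + C(11) + C(10) = 1 + 287 + 177 = 465
C(13) = 1 + C(12) + C(11) = 1 + 465 + 287 = 753
C(14) = 1 + C(13) + C(12) = 1 + 753 + 465 = 1219
C(15) = 1 + C(14) + C(13) = 1 + 1219 + 753 = 1973
C(16) = 1 + C(15) + C(14) = 1 + 1973 + 1219 = 3193
C(17) = 1 + C(16) + C(15) = 1 + 3193 + 1973 = 5167

5167


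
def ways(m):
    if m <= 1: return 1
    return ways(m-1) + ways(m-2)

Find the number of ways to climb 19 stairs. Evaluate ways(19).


Building up from base cases:
ways(0) = 1
ways(1) = 1
ways(2) = ways(1) + ways(0) = 1 + 1 = 2
ways(3) = ways(2) + ways(1) = 2 + 1 = 3
ways(4) = ways(3) + ways(2) = 3 + 2 = 5
ways(5) = ways(4) + ways(3) = 5 + 3 = 8
ways(6) = ways(5) + ways(4) = 8 + 5 = 13
ways(7) = ways(6) + ways(5) = 13 + 8 = 21
ways(8) = ways(7) + ways(6) = 21 + 13 = 34
ways(9) = ways(8) + ways(7) = 34 + 21 = 55
ways(10) = ways(9) + ways(8) = 55 + 34 = 89
ways(11) = ways(10) + ways(9) = 89 + 55 = 144
ways(12) = ways(11) + ways(10) = 144 + 89 = 233
ways(13) = ways(12) + ways(11) = 233 + 144 = 377
ways(14) = ways(13) + ways(12) = 377 + 233 = 610
ways(15) = ways(14) + ways(13) = 610 + 377 = 987
ways(16) = ways(15) + ways(14) = 987 + 610 = 1597
ways(17) = ways(16) + ways(15) = 1597 + 987 = 2584
ways(18) = ways(17) + ways(16) = 2584 + 1597 = 4181
ways(19) = ways(18) + ways(17) = 4181 + 2584 = 6765

6765


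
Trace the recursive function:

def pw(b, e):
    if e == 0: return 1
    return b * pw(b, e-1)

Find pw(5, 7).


pw(5, 7)
= 5 * pw(5, 6)
= 5 * 5 * pw(5, 5)
= 5 * 5 * 5 * pw(5, 4)
= 5 * 5 * 5 * 5 * pw(5, 3)
= 5 * 5 * 5 * 5 * 5 * pw(5, 2)
= 5 * 5 * 5 * 5 * 5 * 5 * pw(5, 1)
= 5 * 5 * 5 * 5 * 5 * 5 * 5 * pw(5, 0)
= 5 * 5 * 5 * 5 * 5 * 5 * 5 * 1
= 78125

78125


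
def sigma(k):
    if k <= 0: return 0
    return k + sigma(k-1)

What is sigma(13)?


sigma(13)
= 13 + 12 + 11 + 10 + 9 + 8 + 7 + 6 + 5 + 4 + 3 + 2 + 1 + sigma(0)
= 13 + 12 + 11 + 10 + 9 + 8 + 7 + 6 + 5 + 4 + 3 + 2 + 1 + 0
= 91

91


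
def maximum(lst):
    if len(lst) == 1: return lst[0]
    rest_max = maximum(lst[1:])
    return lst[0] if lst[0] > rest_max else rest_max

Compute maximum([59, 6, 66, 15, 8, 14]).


maximum([59, 6, 66, 15, 8, 14]): compare 59 with maximum([6, 66, 15, 8, 14])
maximum([6, 66, 15, 8, 14]): compare 6 with maximum([66, 15, 8, 14])
maximum([66, 15, 8, 14]): compare 66 with maximum([15, 8, 14])
maximum([15, 8, 14]): compare 15 with maximum([8, 14])
maximum([8, 14]): compare 8 with maximum([14])
maximum([14]) = 14  (base case)
Compare 8 with 14 -> 14
Compare 15 with 14 -> 15
Compare 66 with 15 -> 66
Compare 6 with 66 -> 66
Compare 59 with 66 -> 66

66


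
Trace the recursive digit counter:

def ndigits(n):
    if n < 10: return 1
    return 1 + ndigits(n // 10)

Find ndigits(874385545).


ndigits(874385545) = 1 + ndigits(87438554)
ndigits(87438554) = 1 + ndigits(8743855)
ndigits(8743855) = 1 + ndigits(874385)
ndigits(874385) = 1 + ndigits(87438)
ndigits(87438) = 1 + ndigits(8743)
ndigits(8743) = 1 + ndigits(874)
ndigits(874) = 1 + ndigits(87)
ndigits(87) = 1 + ndigits(8)
ndigits(8) = 1  (base case: 8 < 10)
Unwinding: 1 + 1 + 1 + 1 + 1 + 1 + 1 + 1 + 1 = 9

9


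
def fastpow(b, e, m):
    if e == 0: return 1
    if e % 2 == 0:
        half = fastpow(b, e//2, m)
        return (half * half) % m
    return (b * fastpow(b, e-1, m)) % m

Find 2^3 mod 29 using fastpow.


fastpow(2, 3, 29): e is odd, compute fastpow(2, 2, 29)
  fastpow(2, 2, 29): e is even, compute fastpow(2, 1, 29)
    fastpow(2, 1, 29): e is odd, compute fastpow(2, 0, 29)
      fastpow(2, 0, 29) = 1
    (2 * 1) % 29 = 2
  half=2, (2*2) % 29 = 4
(2 * 4) % 29 = 8

8


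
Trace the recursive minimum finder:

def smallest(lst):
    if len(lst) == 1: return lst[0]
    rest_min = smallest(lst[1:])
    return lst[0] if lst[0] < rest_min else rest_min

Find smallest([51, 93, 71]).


smallest([51, 93, 71]): compare 51 with smallest([93, 71])
smallest([93, 71]): compare 93 with smallest([71])
smallest([71]) = 71  (base case)
Compare 93 with 71 -> 71
Compare 51 with 71 -> 51

51


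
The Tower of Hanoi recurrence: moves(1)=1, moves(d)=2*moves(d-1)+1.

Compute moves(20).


moves(20) = 2 * moves(19) + 1
moves(19) = 2 * moves(18) + 1
moves(18) = 2 * moves(17) + 1
moves(17) = 2 * moves(16) + 1
moves(16) = 2 * moves(15) + 1
moves(15) = 2 * moves(14) + 1
moves(14) = 2 * moves(13) + 1
moves(13) = 2 * moves(12) + 1
moves(12) = 2 * moves(11) + 1
moves(11) = 2 * moves(10) + 1
moves(10) = 2 * moves(9) + 1
moves(9) = 2 * moves(8) + 1
moves(8) = 2 * moves(7) + 1
moves(7) = 2 * moves(6) + 1
moves(6) = 2 * moves(5) + 1
moves(5) = 2 * moves(4) + 1
moves(4) = 2 * moves(3) + 1
moves(3) = 2 * moves(2) + 1
moves(2) = 2 * moves(1) + 1
moves(1) = 1  (base case)
moves(2) = 2 * 1 + 1 = 3
moves(3) = 2 * 3 + 1 = 7
moves(4) = 2 * 7 + 1 = 15
moves(5) = 2 * 15 + 1 = 31
moves(6) = 2 * 31 + 1 = 63
moves(7) = 2 * 63 + 1 = 127
moves(8) = 2 * 127 + 1 = 255
moves(9) = 2 * 255 + 1 = 511
moves(10) = 2 * 511 + 1 = 1023
moves(11) = 2 * 1023 + 1 = 2047
moves(12) = 2 * 2047 + 1 = 4095
moves(13) = 2 * 4095 + 1 = 8191
moves(14) = 2 * 8191 + 1 = 16383
moves(15) = 2 * 16383 + 1 = 32767
moves(16) = 2 * 32767 + 1 = 65535
moves(17) = 2 * 65535 + 1 = 131071
moves(18) = 2 * 131071 + 1 = 262143
moves(19) = 2 * 262143 + 1 = 524287
moves(20) = 2 * 524287 + 1 = 1048575

1048575


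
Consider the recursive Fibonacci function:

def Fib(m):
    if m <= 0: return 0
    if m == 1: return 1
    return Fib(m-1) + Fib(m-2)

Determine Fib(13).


Computing Fib(13) bottom-up:
Fib(0) = 0
Fib(1) = 1
Fib(2) = Fib(1) + Fib(0) = 1 + 0 = 1
Fib(3) = Fib(2) + Fib(1) = 1 + 1 = 2
Fib(4) = Fib(3) + Fib(2) = 2 + 1 = 3
Fib(5) = Fib(4) + Fib(3) = 3 + 2 = 5
Fib(6) = Fib(5) + Fib(4) = 5 + 3 = 8
Fib(7) = Fib(6) + Fib(5) = 8 + 5 = 13
Fib(8) = Fib(7) + Fib(6) = 13 + 8 = 21
Fib(9) = Fib(8) + Fib(7) = 21 + 13 = 34
Fib(10) = Fib(9) + Fib(8) = 34 + 21 = 55
Fib(11) = Fib(10) + Fib(9) = 55 + 34 = 89
Fib(12) = Fib(11) + Fib(10) = 89 + 55 = 144
Fib(13) = Fib(12) + Fib(11) = 144 + 89 = 233

233


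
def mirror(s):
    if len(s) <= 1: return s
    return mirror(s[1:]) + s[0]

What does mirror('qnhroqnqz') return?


mirror('qnhroqnqz') = mirror('nhroqnqz') + 'q'
mirror('nhroqnqz') = mirror('hroqnqz') + 'n'
mirror('hroqnqz') = mirror('roqnqz') + 'h'
mirror('roqnqz') = mirror('oqnqz') + 'r'
mirror('oqnqz') = mirror('qnqz') + 'o'
mirror('qnqz') = mirror('nqz') + 'q'
mirror('nqz') = mirror('qz') + 'n'
mirror('qz') = mirror('z') + 'q'
mirror('z') = 'z'  (base case)
Concatenating: 'z' + 'q' + 'n' + 'q' + 'o' + 'r' + 'h' + 'n' + 'q' = 'zqnqorhnq'

zqnqorhnq


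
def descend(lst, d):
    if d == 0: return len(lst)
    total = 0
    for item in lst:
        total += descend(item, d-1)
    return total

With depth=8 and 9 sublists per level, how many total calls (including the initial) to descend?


At depth 0 (root): 1 call
At depth 1: each of 1 parents calls descend on 9 children = 9 calls
At depth 2: each of 9 parents calls descend on 9 children = 81 calls
At depth 3: each of 81 parents calls descend on 9 children = 729 calls
At depth 4: each of 729 parents calls descend on 9 children = 6561 calls
At depth 5: each of 6561 parents calls descend on 9 children = 59049 calls
At depth 6: each of 59049 parents calls descend on 9 children = 531441 calls
At depth 7: each of 531441 parents calls descend on 9 children = 4782969 calls
At depth 8: each of 4782969 parents calls descend on 9 children = 43046721 calls
Total: 1 + 9 + 81 + 729 + 6561 + 59049 + 531441 + 4782969 + 43046721 = 48427561

48427561


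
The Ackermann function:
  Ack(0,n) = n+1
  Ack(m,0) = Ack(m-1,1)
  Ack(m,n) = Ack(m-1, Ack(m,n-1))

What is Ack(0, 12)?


Ack(0, 12) = 13
Result: Ack(0, 12) = 13

13


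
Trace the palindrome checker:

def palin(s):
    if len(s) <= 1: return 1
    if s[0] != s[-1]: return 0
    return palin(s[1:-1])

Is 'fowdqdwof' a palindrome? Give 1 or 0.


palin('fowdqdwof'): s[0]='f' == s[-1]='f' -> check palin('owdqdwo')
palin('owdqdwo'): s[0]='o' == s[-1]='o' -> check palin('wdqdw')
palin('wdqdw'): s[0]='w' == s[-1]='w' -> check palin('dqd')
palin('dqd'): s[0]='d' == s[-1]='d' -> check palin('q')
palin('q'): len <= 1 -> return 1  (base case)
Result: 1 (palindrome)

1
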